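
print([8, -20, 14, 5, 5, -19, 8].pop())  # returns 8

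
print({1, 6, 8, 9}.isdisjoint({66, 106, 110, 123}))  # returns True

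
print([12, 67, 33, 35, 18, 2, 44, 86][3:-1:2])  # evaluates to [35, 2]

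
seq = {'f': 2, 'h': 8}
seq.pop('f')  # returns 2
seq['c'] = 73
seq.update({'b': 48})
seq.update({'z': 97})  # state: {'h': 8, 'c': 73, 'b': 48, 'z': 97}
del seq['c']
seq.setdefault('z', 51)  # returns 97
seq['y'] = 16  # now {'h': 8, 'b': 48, 'z': 97, 'y': 16}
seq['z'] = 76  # {'h': 8, 'b': 48, 'z': 76, 'y': 16}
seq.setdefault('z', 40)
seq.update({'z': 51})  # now {'h': 8, 'b': 48, 'z': 51, 'y': 16}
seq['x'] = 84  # {'h': 8, 'b': 48, 'z': 51, 'y': 16, 'x': 84}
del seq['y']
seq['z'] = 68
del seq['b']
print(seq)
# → {'h': 8, 'z': 68, 'x': 84}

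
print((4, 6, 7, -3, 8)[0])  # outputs 4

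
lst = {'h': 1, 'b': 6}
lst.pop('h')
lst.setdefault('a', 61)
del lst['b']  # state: {'a': 61}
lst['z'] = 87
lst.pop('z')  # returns 87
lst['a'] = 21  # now {'a': 21}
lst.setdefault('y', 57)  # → 57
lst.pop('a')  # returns 21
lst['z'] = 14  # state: {'y': 57, 'z': 14}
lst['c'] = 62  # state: {'y': 57, 'z': 14, 'c': 62}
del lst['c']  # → {'y': 57, 'z': 14}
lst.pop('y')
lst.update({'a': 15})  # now {'z': 14, 'a': 15}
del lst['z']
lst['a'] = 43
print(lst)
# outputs {'a': 43}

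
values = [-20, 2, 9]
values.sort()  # [-20, 2, 9]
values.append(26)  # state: [-20, 2, 9, 26]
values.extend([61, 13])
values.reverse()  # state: [13, 61, 26, 9, 2, -20]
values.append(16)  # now [13, 61, 26, 9, 2, -20, 16]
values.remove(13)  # [61, 26, 9, 2, -20, 16]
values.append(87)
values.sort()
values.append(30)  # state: [-20, 2, 9, 16, 26, 61, 87, 30]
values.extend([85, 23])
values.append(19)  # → [-20, 2, 9, 16, 26, 61, 87, 30, 85, 23, 19]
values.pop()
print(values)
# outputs [-20, 2, 9, 16, 26, 61, 87, 30, 85, 23]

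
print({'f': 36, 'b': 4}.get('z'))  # None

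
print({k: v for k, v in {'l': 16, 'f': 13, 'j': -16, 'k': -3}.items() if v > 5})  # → {'l': 16, 'f': 13}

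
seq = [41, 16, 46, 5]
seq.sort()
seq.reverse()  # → [46, 41, 16, 5]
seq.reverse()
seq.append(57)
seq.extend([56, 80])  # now [5, 16, 41, 46, 57, 56, 80]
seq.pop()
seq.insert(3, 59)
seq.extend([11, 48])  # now [5, 16, 41, 59, 46, 57, 56, 11, 48]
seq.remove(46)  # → [5, 16, 41, 59, 57, 56, 11, 48]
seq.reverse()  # [48, 11, 56, 57, 59, 41, 16, 5]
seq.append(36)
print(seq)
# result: [48, 11, 56, 57, 59, 41, 16, 5, 36]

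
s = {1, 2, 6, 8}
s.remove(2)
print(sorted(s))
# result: [1, 6, 8]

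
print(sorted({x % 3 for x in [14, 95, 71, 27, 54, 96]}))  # [0, 2]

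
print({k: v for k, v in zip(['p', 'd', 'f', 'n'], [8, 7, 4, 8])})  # {'p': 8, 'd': 7, 'f': 4, 'n': 8}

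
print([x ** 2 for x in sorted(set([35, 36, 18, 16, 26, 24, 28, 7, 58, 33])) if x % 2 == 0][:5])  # [256, 324, 576, 676, 784]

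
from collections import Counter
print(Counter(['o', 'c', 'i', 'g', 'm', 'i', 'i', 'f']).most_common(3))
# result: [('i', 3), ('o', 1), ('c', 1)]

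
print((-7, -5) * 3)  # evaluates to (-7, -5, -7, -5, -7, -5)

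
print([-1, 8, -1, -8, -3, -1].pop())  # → -1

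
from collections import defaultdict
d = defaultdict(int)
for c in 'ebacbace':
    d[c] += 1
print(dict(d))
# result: {'e': 2, 'b': 2, 'a': 2, 'c': 2}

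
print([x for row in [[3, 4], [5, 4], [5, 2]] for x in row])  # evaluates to [3, 4, 5, 4, 5, 2]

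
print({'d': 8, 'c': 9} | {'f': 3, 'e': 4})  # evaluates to {'d': 8, 'c': 9, 'f': 3, 'e': 4}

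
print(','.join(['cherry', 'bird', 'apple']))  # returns cherry,bird,apple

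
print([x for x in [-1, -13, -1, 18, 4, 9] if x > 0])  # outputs [18, 4, 9]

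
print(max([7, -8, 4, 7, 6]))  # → 7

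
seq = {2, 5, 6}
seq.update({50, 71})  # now {2, 5, 6, 50, 71}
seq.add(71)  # {2, 5, 6, 50, 71}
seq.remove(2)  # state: {5, 6, 50, 71}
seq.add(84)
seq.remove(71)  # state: {5, 6, 50, 84}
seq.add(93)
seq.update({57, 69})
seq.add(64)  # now {5, 6, 50, 57, 64, 69, 84, 93}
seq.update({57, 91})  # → {5, 6, 50, 57, 64, 69, 84, 91, 93}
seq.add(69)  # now {5, 6, 50, 57, 64, 69, 84, 91, 93}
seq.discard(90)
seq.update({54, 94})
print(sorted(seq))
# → [5, 6, 50, 54, 57, 64, 69, 84, 91, 93, 94]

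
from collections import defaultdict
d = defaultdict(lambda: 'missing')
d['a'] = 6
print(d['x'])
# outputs missing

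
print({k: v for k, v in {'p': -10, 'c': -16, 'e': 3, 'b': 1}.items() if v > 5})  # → {}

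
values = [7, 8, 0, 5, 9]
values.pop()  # 9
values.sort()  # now [0, 5, 7, 8]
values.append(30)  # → [0, 5, 7, 8, 30]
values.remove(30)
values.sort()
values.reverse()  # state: [8, 7, 5, 0]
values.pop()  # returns 0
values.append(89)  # [8, 7, 5, 89]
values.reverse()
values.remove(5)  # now [89, 7, 8]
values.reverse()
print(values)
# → [8, 7, 89]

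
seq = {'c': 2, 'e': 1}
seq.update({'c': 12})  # {'c': 12, 'e': 1}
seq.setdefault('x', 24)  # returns 24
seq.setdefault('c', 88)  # 12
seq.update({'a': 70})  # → {'c': 12, 'e': 1, 'x': 24, 'a': 70}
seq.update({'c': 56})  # {'c': 56, 'e': 1, 'x': 24, 'a': 70}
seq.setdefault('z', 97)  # 97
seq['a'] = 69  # {'c': 56, 'e': 1, 'x': 24, 'a': 69, 'z': 97}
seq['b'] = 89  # {'c': 56, 'e': 1, 'x': 24, 'a': 69, 'z': 97, 'b': 89}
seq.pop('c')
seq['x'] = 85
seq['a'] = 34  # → {'e': 1, 'x': 85, 'a': 34, 'z': 97, 'b': 89}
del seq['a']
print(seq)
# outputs {'e': 1, 'x': 85, 'z': 97, 'b': 89}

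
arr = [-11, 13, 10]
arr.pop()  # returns 10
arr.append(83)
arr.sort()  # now [-11, 13, 83]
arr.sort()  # [-11, 13, 83]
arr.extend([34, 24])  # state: [-11, 13, 83, 34, 24]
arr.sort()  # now [-11, 13, 24, 34, 83]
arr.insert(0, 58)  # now [58, -11, 13, 24, 34, 83]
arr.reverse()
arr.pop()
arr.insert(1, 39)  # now [83, 39, 34, 24, 13, -11]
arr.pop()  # -11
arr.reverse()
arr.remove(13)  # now [24, 34, 39, 83]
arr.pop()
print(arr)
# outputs [24, 34, 39]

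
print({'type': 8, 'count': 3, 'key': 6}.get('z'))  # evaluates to None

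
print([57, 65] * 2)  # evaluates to [57, 65, 57, 65]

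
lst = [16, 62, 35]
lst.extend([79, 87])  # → [16, 62, 35, 79, 87]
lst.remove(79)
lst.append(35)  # [16, 62, 35, 87, 35]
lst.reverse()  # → [35, 87, 35, 62, 16]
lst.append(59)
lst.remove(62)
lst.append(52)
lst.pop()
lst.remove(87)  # [35, 35, 16, 59]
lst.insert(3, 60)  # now [35, 35, 16, 60, 59]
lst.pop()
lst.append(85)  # [35, 35, 16, 60, 85]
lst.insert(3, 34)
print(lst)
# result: [35, 35, 16, 34, 60, 85]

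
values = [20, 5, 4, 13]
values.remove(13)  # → [20, 5, 4]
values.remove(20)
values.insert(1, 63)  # [5, 63, 4]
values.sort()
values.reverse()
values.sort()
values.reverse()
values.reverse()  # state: [4, 5, 63]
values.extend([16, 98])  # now [4, 5, 63, 16, 98]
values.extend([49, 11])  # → [4, 5, 63, 16, 98, 49, 11]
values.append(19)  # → [4, 5, 63, 16, 98, 49, 11, 19]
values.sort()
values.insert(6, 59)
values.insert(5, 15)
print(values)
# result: [4, 5, 11, 16, 19, 15, 49, 59, 63, 98]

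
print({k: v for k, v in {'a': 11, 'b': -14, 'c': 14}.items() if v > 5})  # {'a': 11, 'c': 14}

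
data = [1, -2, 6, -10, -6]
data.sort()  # [-10, -6, -2, 1, 6]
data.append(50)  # [-10, -6, -2, 1, 6, 50]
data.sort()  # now [-10, -6, -2, 1, 6, 50]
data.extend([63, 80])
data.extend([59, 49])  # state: [-10, -6, -2, 1, 6, 50, 63, 80, 59, 49]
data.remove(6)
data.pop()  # 49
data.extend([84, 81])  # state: [-10, -6, -2, 1, 50, 63, 80, 59, 84, 81]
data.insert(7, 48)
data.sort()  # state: [-10, -6, -2, 1, 48, 50, 59, 63, 80, 81, 84]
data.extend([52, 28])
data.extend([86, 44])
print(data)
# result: [-10, -6, -2, 1, 48, 50, 59, 63, 80, 81, 84, 52, 28, 86, 44]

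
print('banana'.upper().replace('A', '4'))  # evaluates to B4N4N4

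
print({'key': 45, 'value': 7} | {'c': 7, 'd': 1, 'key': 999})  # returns {'key': 999, 'value': 7, 'c': 7, 'd': 1}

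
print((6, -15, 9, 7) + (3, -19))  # (6, -15, 9, 7, 3, -19)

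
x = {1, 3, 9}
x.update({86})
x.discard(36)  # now {1, 3, 9, 86}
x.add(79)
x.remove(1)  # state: {3, 9, 79, 86}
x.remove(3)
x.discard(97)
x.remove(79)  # {9, 86}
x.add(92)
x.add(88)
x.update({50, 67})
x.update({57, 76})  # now {9, 50, 57, 67, 76, 86, 88, 92}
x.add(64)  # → {9, 50, 57, 64, 67, 76, 86, 88, 92}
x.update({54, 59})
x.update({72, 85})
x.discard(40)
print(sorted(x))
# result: [9, 50, 54, 57, 59, 64, 67, 72, 76, 85, 86, 88, 92]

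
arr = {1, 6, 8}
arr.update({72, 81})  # {1, 6, 8, 72, 81}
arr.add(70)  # {1, 6, 8, 70, 72, 81}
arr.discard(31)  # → {1, 6, 8, 70, 72, 81}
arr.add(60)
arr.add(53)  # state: {1, 6, 8, 53, 60, 70, 72, 81}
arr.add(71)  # {1, 6, 8, 53, 60, 70, 71, 72, 81}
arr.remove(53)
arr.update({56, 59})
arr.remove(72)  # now {1, 6, 8, 56, 59, 60, 70, 71, 81}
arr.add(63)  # {1, 6, 8, 56, 59, 60, 63, 70, 71, 81}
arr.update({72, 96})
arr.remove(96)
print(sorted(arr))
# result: [1, 6, 8, 56, 59, 60, 63, 70, 71, 72, 81]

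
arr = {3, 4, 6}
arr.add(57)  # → {3, 4, 6, 57}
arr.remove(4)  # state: {3, 6, 57}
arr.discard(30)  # {3, 6, 57}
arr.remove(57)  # {3, 6}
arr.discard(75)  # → {3, 6}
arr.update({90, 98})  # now {3, 6, 90, 98}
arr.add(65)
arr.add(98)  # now {3, 6, 65, 90, 98}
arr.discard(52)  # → {3, 6, 65, 90, 98}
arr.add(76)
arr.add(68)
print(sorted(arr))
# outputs [3, 6, 65, 68, 76, 90, 98]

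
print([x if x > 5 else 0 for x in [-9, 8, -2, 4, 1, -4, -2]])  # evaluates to [0, 8, 0, 0, 0, 0, 0]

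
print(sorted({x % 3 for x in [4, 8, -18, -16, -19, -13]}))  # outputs [0, 1, 2]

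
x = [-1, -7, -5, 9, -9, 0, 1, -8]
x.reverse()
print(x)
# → [-8, 1, 0, -9, 9, -5, -7, -1]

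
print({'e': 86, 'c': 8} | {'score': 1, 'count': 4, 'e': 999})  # {'e': 999, 'c': 8, 'score': 1, 'count': 4}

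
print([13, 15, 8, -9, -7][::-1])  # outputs [-7, -9, 8, 15, 13]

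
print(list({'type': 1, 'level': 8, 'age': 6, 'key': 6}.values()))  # [1, 8, 6, 6]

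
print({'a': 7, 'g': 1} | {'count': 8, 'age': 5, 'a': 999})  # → {'a': 999, 'g': 1, 'count': 8, 'age': 5}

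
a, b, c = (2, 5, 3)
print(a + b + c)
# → 10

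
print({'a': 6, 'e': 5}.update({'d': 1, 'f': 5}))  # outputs None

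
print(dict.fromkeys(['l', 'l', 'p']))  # {'l': None, 'p': None}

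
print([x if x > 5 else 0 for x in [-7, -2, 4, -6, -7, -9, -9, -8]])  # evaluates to [0, 0, 0, 0, 0, 0, 0, 0]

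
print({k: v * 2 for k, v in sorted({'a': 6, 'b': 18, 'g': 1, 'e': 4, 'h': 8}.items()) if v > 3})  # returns {'a': 12, 'b': 36, 'e': 8, 'h': 16}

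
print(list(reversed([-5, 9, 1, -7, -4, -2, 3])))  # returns [3, -2, -4, -7, 1, 9, -5]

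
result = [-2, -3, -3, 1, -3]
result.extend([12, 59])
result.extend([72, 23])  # [-2, -3, -3, 1, -3, 12, 59, 72, 23]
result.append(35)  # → [-2, -3, -3, 1, -3, 12, 59, 72, 23, 35]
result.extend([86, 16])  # [-2, -3, -3, 1, -3, 12, 59, 72, 23, 35, 86, 16]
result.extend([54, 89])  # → [-2, -3, -3, 1, -3, 12, 59, 72, 23, 35, 86, 16, 54, 89]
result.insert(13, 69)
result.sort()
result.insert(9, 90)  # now [-3, -3, -3, -2, 1, 12, 16, 23, 35, 90, 54, 59, 69, 72, 86, 89]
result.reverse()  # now [89, 86, 72, 69, 59, 54, 90, 35, 23, 16, 12, 1, -2, -3, -3, -3]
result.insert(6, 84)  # [89, 86, 72, 69, 59, 54, 84, 90, 35, 23, 16, 12, 1, -2, -3, -3, -3]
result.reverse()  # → [-3, -3, -3, -2, 1, 12, 16, 23, 35, 90, 84, 54, 59, 69, 72, 86, 89]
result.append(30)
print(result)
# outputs [-3, -3, -3, -2, 1, 12, 16, 23, 35, 90, 84, 54, 59, 69, 72, 86, 89, 30]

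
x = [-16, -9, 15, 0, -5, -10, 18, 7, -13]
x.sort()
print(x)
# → [-16, -13, -10, -9, -5, 0, 7, 15, 18]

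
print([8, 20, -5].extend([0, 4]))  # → None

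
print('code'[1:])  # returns ode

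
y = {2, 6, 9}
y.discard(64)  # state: {2, 6, 9}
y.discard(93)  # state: {2, 6, 9}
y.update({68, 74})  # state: {2, 6, 9, 68, 74}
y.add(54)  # {2, 6, 9, 54, 68, 74}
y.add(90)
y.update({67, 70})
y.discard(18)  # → {2, 6, 9, 54, 67, 68, 70, 74, 90}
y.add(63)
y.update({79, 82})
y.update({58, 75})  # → {2, 6, 9, 54, 58, 63, 67, 68, 70, 74, 75, 79, 82, 90}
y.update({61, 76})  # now {2, 6, 9, 54, 58, 61, 63, 67, 68, 70, 74, 75, 76, 79, 82, 90}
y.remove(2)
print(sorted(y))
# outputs [6, 9, 54, 58, 61, 63, 67, 68, 70, 74, 75, 76, 79, 82, 90]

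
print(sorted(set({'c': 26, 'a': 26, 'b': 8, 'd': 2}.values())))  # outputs [2, 8, 26]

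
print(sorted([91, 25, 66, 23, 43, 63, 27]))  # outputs [23, 25, 27, 43, 63, 66, 91]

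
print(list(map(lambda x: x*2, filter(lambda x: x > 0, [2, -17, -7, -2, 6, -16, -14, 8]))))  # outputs [4, 12, 16]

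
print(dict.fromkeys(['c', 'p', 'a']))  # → {'c': None, 'p': None, 'a': None}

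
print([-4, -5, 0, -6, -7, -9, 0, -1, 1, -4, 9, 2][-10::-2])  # [0, -4]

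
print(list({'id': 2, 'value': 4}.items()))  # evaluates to [('id', 2), ('value', 4)]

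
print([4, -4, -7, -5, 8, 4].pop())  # 4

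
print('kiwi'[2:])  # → wi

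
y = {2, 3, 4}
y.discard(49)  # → {2, 3, 4}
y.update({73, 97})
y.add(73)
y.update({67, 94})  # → {2, 3, 4, 67, 73, 94, 97}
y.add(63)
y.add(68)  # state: {2, 3, 4, 63, 67, 68, 73, 94, 97}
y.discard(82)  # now {2, 3, 4, 63, 67, 68, 73, 94, 97}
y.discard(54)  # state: {2, 3, 4, 63, 67, 68, 73, 94, 97}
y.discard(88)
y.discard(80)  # {2, 3, 4, 63, 67, 68, 73, 94, 97}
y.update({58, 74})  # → {2, 3, 4, 58, 63, 67, 68, 73, 74, 94, 97}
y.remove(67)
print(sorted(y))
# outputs [2, 3, 4, 58, 63, 68, 73, 74, 94, 97]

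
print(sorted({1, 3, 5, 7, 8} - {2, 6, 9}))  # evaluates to [1, 3, 5, 7, 8]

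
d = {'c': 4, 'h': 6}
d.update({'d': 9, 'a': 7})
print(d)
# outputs {'c': 4, 'h': 6, 'd': 9, 'a': 7}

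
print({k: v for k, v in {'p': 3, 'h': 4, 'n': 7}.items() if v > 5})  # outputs {'n': 7}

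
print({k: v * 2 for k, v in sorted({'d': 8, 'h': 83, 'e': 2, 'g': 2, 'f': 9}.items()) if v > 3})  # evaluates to {'d': 16, 'f': 18, 'h': 166}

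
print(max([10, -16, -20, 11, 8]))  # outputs 11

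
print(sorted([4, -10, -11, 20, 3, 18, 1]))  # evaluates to [-11, -10, 1, 3, 4, 18, 20]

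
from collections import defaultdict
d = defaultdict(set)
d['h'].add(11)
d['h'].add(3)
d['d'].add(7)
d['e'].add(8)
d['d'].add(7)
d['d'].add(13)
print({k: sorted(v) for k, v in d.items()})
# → {'h': [3, 11], 'd': [7, 13], 'e': [8]}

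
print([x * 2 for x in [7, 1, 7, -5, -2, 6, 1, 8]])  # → [14, 2, 14, -10, -4, 12, 2, 16]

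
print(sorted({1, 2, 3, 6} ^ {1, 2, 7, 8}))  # [3, 6, 7, 8]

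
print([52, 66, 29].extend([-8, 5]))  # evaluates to None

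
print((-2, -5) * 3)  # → (-2, -5, -2, -5, -2, -5)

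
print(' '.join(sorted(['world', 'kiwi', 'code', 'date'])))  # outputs code date kiwi world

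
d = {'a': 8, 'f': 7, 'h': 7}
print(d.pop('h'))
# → 7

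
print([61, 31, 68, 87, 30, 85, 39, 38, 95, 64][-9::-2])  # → [31]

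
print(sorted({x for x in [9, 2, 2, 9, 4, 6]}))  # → [2, 4, 6, 9]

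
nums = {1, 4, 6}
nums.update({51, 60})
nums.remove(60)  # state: {1, 4, 6, 51}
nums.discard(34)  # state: {1, 4, 6, 51}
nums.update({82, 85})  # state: {1, 4, 6, 51, 82, 85}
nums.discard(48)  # {1, 4, 6, 51, 82, 85}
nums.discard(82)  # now {1, 4, 6, 51, 85}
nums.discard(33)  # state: {1, 4, 6, 51, 85}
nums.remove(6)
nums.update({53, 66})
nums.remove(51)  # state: {1, 4, 53, 66, 85}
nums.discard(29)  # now {1, 4, 53, 66, 85}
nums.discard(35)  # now {1, 4, 53, 66, 85}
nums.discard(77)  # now {1, 4, 53, 66, 85}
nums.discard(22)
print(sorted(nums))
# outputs [1, 4, 53, 66, 85]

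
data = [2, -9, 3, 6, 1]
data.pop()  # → 1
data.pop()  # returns 6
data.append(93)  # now [2, -9, 3, 93]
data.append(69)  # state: [2, -9, 3, 93, 69]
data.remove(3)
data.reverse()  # [69, 93, -9, 2]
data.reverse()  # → [2, -9, 93, 69]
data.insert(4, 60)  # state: [2, -9, 93, 69, 60]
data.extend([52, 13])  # [2, -9, 93, 69, 60, 52, 13]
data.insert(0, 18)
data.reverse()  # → [13, 52, 60, 69, 93, -9, 2, 18]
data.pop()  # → 18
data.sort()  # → [-9, 2, 13, 52, 60, 69, 93]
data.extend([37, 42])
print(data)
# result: [-9, 2, 13, 52, 60, 69, 93, 37, 42]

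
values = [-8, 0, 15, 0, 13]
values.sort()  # [-8, 0, 0, 13, 15]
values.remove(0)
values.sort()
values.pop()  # 15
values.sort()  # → [-8, 0, 13]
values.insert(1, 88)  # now [-8, 88, 0, 13]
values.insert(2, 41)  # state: [-8, 88, 41, 0, 13]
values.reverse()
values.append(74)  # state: [13, 0, 41, 88, -8, 74]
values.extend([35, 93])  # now [13, 0, 41, 88, -8, 74, 35, 93]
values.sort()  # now [-8, 0, 13, 35, 41, 74, 88, 93]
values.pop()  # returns 93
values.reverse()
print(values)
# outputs [88, 74, 41, 35, 13, 0, -8]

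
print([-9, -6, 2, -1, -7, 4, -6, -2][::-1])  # [-2, -6, 4, -7, -1, 2, -6, -9]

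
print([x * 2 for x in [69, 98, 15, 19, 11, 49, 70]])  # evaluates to [138, 196, 30, 38, 22, 98, 140]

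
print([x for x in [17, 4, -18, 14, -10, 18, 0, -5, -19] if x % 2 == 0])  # [4, -18, 14, -10, 18, 0]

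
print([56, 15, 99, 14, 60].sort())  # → None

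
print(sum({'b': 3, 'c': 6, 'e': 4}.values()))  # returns 13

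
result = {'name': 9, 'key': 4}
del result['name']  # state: {'key': 4}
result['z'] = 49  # {'key': 4, 'z': 49}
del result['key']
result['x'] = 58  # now {'z': 49, 'x': 58}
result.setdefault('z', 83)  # 49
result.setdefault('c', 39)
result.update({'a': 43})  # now {'z': 49, 'x': 58, 'c': 39, 'a': 43}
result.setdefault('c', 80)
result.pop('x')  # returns 58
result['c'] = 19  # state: {'z': 49, 'c': 19, 'a': 43}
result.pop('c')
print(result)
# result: {'z': 49, 'a': 43}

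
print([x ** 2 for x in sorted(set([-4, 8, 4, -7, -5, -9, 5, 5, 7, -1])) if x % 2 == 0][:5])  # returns [16, 16, 64]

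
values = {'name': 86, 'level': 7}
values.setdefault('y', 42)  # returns 42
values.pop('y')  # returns 42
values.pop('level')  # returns 7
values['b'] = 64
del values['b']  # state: {'name': 86}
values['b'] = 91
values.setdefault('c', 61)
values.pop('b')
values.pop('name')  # 86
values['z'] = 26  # {'c': 61, 'z': 26}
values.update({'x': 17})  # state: {'c': 61, 'z': 26, 'x': 17}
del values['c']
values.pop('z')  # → 26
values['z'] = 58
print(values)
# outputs {'x': 17, 'z': 58}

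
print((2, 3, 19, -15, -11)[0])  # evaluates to 2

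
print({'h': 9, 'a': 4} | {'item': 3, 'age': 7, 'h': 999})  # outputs {'h': 999, 'a': 4, 'item': 3, 'age': 7}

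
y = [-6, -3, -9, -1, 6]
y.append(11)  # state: [-6, -3, -9, -1, 6, 11]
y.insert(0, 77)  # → [77, -6, -3, -9, -1, 6, 11]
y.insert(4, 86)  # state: [77, -6, -3, -9, 86, -1, 6, 11]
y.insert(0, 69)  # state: [69, 77, -6, -3, -9, 86, -1, 6, 11]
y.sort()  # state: [-9, -6, -3, -1, 6, 11, 69, 77, 86]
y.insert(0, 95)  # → [95, -9, -6, -3, -1, 6, 11, 69, 77, 86]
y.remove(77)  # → [95, -9, -6, -3, -1, 6, 11, 69, 86]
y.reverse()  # [86, 69, 11, 6, -1, -3, -6, -9, 95]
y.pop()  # 95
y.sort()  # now [-9, -6, -3, -1, 6, 11, 69, 86]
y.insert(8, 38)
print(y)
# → [-9, -6, -3, -1, 6, 11, 69, 86, 38]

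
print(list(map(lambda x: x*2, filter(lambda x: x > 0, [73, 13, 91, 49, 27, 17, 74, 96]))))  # [146, 26, 182, 98, 54, 34, 148, 192]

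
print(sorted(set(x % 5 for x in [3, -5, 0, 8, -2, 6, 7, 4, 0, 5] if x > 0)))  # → [0, 1, 2, 3, 4]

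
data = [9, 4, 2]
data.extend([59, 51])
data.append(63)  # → [9, 4, 2, 59, 51, 63]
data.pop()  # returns 63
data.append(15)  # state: [9, 4, 2, 59, 51, 15]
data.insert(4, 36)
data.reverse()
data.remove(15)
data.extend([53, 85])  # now [51, 36, 59, 2, 4, 9, 53, 85]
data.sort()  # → [2, 4, 9, 36, 51, 53, 59, 85]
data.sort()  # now [2, 4, 9, 36, 51, 53, 59, 85]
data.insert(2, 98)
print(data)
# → [2, 4, 98, 9, 36, 51, 53, 59, 85]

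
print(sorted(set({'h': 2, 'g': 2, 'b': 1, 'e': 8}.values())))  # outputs [1, 2, 8]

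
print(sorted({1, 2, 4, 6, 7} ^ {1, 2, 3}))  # [3, 4, 6, 7]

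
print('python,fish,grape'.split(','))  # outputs ['python', 'fish', 'grape']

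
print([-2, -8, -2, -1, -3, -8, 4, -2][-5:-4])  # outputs [-1]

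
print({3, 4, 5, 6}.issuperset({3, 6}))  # True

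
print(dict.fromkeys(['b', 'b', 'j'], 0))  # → {'b': 0, 'j': 0}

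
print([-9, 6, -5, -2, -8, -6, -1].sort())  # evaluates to None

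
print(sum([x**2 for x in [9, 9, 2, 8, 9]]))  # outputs 311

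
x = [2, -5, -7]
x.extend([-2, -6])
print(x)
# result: [2, -5, -7, -2, -6]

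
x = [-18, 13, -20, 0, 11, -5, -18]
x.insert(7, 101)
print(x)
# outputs [-18, 13, -20, 0, 11, -5, -18, 101]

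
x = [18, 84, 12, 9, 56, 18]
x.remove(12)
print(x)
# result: [18, 84, 9, 56, 18]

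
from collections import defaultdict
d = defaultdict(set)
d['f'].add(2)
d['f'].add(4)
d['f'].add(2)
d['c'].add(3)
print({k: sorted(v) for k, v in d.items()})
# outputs {'f': [2, 4], 'c': [3]}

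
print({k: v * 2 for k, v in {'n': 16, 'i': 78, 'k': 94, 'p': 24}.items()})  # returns {'n': 32, 'i': 156, 'k': 188, 'p': 48}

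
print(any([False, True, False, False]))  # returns True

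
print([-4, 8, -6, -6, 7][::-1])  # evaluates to [7, -6, -6, 8, -4]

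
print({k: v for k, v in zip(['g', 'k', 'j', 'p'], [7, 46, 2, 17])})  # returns {'g': 7, 'k': 46, 'j': 2, 'p': 17}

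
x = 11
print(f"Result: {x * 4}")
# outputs Result: 44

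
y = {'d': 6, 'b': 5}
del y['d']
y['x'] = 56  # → {'b': 5, 'x': 56}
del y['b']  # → {'x': 56}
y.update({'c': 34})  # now {'x': 56, 'c': 34}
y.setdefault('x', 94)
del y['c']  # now {'x': 56}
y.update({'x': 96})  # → {'x': 96}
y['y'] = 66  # {'x': 96, 'y': 66}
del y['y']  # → {'x': 96}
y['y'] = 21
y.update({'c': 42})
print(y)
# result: {'x': 96, 'y': 21, 'c': 42}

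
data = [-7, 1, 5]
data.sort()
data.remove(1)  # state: [-7, 5]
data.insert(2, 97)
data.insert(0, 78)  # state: [78, -7, 5, 97]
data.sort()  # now [-7, 5, 78, 97]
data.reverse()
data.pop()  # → -7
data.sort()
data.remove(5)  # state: [78, 97]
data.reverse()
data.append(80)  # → [97, 78, 80]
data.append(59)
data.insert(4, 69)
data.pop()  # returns 69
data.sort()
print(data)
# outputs [59, 78, 80, 97]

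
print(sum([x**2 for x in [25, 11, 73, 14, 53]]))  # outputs 9080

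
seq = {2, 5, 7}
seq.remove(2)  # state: {5, 7}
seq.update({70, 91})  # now {5, 7, 70, 91}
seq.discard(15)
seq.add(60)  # {5, 7, 60, 70, 91}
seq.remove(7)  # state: {5, 60, 70, 91}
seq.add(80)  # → {5, 60, 70, 80, 91}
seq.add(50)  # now {5, 50, 60, 70, 80, 91}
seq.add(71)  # {5, 50, 60, 70, 71, 80, 91}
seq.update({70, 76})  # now {5, 50, 60, 70, 71, 76, 80, 91}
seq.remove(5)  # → {50, 60, 70, 71, 76, 80, 91}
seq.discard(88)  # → {50, 60, 70, 71, 76, 80, 91}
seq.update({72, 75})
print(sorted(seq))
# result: [50, 60, 70, 71, 72, 75, 76, 80, 91]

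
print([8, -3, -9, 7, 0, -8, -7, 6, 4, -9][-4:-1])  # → [-7, 6, 4]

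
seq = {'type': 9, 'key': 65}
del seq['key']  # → {'type': 9}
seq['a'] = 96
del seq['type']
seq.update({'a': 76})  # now {'a': 76}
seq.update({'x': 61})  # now {'a': 76, 'x': 61}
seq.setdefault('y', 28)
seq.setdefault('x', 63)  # 61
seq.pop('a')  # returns 76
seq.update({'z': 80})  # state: {'x': 61, 'y': 28, 'z': 80}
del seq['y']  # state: {'x': 61, 'z': 80}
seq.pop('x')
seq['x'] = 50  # {'z': 80, 'x': 50}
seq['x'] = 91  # {'z': 80, 'x': 91}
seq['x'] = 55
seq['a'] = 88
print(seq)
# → {'z': 80, 'x': 55, 'a': 88}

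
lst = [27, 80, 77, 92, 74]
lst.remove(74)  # [27, 80, 77, 92]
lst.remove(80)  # [27, 77, 92]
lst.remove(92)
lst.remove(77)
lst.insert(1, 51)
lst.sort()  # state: [27, 51]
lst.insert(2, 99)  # [27, 51, 99]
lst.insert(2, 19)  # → [27, 51, 19, 99]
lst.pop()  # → 99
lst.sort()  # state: [19, 27, 51]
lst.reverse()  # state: [51, 27, 19]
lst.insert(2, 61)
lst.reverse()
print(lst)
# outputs [19, 61, 27, 51]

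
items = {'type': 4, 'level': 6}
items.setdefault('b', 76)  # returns 76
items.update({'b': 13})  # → {'type': 4, 'level': 6, 'b': 13}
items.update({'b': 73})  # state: {'type': 4, 'level': 6, 'b': 73}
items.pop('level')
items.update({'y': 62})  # {'type': 4, 'b': 73, 'y': 62}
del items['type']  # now {'b': 73, 'y': 62}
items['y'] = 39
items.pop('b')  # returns 73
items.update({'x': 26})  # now {'y': 39, 'x': 26}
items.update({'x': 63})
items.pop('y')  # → 39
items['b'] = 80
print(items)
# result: {'x': 63, 'b': 80}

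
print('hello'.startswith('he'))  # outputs True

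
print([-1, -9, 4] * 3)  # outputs [-1, -9, 4, -1, -9, 4, -1, -9, 4]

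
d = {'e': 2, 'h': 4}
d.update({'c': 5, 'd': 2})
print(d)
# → {'e': 2, 'h': 4, 'c': 5, 'd': 2}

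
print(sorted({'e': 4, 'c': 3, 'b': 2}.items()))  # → [('b', 2), ('c', 3), ('e', 4)]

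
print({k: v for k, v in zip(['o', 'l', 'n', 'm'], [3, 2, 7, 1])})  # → {'o': 3, 'l': 2, 'n': 7, 'm': 1}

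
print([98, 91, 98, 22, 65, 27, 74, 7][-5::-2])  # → [22, 91]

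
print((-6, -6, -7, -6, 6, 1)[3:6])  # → (-6, 6, 1)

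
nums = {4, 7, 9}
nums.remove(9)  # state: {4, 7}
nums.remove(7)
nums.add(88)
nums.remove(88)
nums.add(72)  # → {4, 72}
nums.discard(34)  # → {4, 72}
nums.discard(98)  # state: {4, 72}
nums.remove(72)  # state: {4}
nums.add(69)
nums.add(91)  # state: {4, 69, 91}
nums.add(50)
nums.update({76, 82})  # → {4, 50, 69, 76, 82, 91}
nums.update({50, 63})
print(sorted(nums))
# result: [4, 50, 63, 69, 76, 82, 91]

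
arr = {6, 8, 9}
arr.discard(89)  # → {6, 8, 9}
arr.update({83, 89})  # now {6, 8, 9, 83, 89}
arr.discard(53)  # {6, 8, 9, 83, 89}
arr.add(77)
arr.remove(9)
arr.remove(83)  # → {6, 8, 77, 89}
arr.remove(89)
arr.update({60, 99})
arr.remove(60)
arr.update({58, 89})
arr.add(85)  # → {6, 8, 58, 77, 85, 89, 99}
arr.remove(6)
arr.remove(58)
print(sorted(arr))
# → [8, 77, 85, 89, 99]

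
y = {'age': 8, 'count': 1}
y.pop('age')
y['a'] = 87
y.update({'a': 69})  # {'count': 1, 'a': 69}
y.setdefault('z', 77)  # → 77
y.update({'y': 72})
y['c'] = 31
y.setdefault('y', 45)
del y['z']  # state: {'count': 1, 'a': 69, 'y': 72, 'c': 31}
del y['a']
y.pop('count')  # 1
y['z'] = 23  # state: {'y': 72, 'c': 31, 'z': 23}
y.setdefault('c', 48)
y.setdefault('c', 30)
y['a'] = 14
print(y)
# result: {'y': 72, 'c': 31, 'z': 23, 'a': 14}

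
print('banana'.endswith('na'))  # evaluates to True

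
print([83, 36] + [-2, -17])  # [83, 36, -2, -17]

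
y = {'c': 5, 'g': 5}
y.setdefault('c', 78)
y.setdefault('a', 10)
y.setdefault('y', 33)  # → 33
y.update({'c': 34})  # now {'c': 34, 'g': 5, 'a': 10, 'y': 33}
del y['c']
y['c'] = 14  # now {'g': 5, 'a': 10, 'y': 33, 'c': 14}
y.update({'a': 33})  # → {'g': 5, 'a': 33, 'y': 33, 'c': 14}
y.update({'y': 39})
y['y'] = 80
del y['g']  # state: {'a': 33, 'y': 80, 'c': 14}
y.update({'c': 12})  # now {'a': 33, 'y': 80, 'c': 12}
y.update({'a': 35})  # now {'a': 35, 'y': 80, 'c': 12}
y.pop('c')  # 12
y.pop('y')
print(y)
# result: {'a': 35}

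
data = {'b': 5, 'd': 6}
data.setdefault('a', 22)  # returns 22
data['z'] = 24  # {'b': 5, 'd': 6, 'a': 22, 'z': 24}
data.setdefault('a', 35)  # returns 22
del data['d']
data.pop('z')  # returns 24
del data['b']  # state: {'a': 22}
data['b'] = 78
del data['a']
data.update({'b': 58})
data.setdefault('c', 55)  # 55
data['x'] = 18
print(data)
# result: {'b': 58, 'c': 55, 'x': 18}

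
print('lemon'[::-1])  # nomel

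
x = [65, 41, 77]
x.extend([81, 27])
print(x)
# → [65, 41, 77, 81, 27]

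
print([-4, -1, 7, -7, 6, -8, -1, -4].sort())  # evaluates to None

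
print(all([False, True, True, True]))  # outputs False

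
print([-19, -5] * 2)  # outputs [-19, -5, -19, -5]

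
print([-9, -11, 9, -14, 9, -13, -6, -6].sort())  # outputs None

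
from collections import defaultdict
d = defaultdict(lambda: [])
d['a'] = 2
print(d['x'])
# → []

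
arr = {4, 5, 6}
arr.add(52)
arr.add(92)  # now {4, 5, 6, 52, 92}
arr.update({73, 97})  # {4, 5, 6, 52, 73, 92, 97}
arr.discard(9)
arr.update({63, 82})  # {4, 5, 6, 52, 63, 73, 82, 92, 97}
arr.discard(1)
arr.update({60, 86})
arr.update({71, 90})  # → {4, 5, 6, 52, 60, 63, 71, 73, 82, 86, 90, 92, 97}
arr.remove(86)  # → {4, 5, 6, 52, 60, 63, 71, 73, 82, 90, 92, 97}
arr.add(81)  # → {4, 5, 6, 52, 60, 63, 71, 73, 81, 82, 90, 92, 97}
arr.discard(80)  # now {4, 5, 6, 52, 60, 63, 71, 73, 81, 82, 90, 92, 97}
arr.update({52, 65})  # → {4, 5, 6, 52, 60, 63, 65, 71, 73, 81, 82, 90, 92, 97}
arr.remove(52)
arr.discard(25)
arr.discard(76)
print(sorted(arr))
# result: [4, 5, 6, 60, 63, 65, 71, 73, 81, 82, 90, 92, 97]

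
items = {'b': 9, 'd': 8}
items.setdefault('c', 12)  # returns 12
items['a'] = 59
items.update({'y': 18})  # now {'b': 9, 'd': 8, 'c': 12, 'a': 59, 'y': 18}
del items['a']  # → {'b': 9, 'd': 8, 'c': 12, 'y': 18}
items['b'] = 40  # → {'b': 40, 'd': 8, 'c': 12, 'y': 18}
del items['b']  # {'d': 8, 'c': 12, 'y': 18}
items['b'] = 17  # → {'d': 8, 'c': 12, 'y': 18, 'b': 17}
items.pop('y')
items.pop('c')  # 12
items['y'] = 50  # {'d': 8, 'b': 17, 'y': 50}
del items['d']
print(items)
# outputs {'b': 17, 'y': 50}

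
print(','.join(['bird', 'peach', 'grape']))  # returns bird,peach,grape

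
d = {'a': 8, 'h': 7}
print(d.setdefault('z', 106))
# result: 106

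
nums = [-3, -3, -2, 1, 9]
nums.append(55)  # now [-3, -3, -2, 1, 9, 55]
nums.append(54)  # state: [-3, -3, -2, 1, 9, 55, 54]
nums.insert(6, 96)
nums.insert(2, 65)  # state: [-3, -3, 65, -2, 1, 9, 55, 96, 54]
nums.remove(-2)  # [-3, -3, 65, 1, 9, 55, 96, 54]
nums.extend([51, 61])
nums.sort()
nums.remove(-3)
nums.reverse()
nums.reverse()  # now [-3, 1, 9, 51, 54, 55, 61, 65, 96]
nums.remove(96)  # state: [-3, 1, 9, 51, 54, 55, 61, 65]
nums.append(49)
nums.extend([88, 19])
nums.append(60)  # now [-3, 1, 9, 51, 54, 55, 61, 65, 49, 88, 19, 60]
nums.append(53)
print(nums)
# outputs [-3, 1, 9, 51, 54, 55, 61, 65, 49, 88, 19, 60, 53]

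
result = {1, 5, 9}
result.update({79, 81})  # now {1, 5, 9, 79, 81}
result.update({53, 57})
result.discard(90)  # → {1, 5, 9, 53, 57, 79, 81}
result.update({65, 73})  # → {1, 5, 9, 53, 57, 65, 73, 79, 81}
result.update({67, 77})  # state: {1, 5, 9, 53, 57, 65, 67, 73, 77, 79, 81}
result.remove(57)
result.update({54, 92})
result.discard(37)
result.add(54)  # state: {1, 5, 9, 53, 54, 65, 67, 73, 77, 79, 81, 92}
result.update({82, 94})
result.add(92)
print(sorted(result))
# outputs [1, 5, 9, 53, 54, 65, 67, 73, 77, 79, 81, 82, 92, 94]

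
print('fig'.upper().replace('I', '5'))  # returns F5G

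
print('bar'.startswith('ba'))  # True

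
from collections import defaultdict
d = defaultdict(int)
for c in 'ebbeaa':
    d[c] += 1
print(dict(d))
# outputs {'e': 2, 'b': 2, 'a': 2}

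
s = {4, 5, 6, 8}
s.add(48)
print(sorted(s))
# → [4, 5, 6, 8, 48]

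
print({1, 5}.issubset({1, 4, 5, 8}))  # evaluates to True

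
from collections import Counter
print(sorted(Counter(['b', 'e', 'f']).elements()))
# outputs ['b', 'e', 'f']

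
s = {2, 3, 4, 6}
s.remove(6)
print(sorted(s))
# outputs [2, 3, 4]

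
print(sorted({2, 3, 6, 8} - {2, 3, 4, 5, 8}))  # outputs [6]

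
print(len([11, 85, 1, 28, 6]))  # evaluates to 5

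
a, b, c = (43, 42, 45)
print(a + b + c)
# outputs 130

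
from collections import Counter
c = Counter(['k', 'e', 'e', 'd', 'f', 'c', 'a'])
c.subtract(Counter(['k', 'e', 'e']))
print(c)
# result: Counter({'d': 1, 'f': 1, 'c': 1, 'a': 1, 'k': 0, 'e': 0})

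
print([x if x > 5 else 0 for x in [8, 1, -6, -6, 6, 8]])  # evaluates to [8, 0, 0, 0, 6, 8]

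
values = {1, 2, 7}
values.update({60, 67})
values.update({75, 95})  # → {1, 2, 7, 60, 67, 75, 95}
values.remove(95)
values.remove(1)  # {2, 7, 60, 67, 75}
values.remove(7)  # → {2, 60, 67, 75}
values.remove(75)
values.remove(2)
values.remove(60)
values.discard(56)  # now {67}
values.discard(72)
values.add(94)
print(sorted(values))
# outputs [67, 94]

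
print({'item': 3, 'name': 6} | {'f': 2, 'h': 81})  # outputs {'item': 3, 'name': 6, 'f': 2, 'h': 81}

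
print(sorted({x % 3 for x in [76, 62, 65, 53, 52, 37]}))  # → [1, 2]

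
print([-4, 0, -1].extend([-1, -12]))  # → None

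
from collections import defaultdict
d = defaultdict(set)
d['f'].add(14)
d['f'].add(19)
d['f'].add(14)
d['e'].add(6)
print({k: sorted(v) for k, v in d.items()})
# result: {'f': [14, 19], 'e': [6]}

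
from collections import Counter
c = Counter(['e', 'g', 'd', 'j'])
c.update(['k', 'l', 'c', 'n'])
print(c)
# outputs Counter({'e': 1, 'g': 1, 'd': 1, 'j': 1, 'k': 1, 'l': 1, 'c': 1, 'n': 1})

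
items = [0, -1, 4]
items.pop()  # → 4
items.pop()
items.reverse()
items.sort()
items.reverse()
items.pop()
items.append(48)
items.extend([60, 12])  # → [48, 60, 12]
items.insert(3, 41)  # [48, 60, 12, 41]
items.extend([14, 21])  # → [48, 60, 12, 41, 14, 21]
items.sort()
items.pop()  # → 60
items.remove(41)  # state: [12, 14, 21, 48]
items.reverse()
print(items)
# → [48, 21, 14, 12]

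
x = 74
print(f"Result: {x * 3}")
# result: Result: 222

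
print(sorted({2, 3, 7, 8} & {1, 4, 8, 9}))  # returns [8]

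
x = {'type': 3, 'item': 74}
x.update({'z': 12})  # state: {'type': 3, 'item': 74, 'z': 12}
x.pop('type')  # 3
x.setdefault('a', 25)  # 25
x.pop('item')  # 74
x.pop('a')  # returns 25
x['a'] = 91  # {'z': 12, 'a': 91}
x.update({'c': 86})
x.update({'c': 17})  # {'z': 12, 'a': 91, 'c': 17}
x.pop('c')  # 17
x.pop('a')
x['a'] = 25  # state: {'z': 12, 'a': 25}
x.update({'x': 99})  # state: {'z': 12, 'a': 25, 'x': 99}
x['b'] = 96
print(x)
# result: {'z': 12, 'a': 25, 'x': 99, 'b': 96}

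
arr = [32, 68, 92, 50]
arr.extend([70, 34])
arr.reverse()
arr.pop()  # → 32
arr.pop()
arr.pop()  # 92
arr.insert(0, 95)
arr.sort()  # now [34, 50, 70, 95]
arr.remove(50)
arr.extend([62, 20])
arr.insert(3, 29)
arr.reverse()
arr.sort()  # [20, 29, 34, 62, 70, 95]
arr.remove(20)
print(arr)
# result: [29, 34, 62, 70, 95]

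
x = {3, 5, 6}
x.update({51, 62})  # {3, 5, 6, 51, 62}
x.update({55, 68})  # {3, 5, 6, 51, 55, 62, 68}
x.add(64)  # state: {3, 5, 6, 51, 55, 62, 64, 68}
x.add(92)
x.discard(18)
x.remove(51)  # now {3, 5, 6, 55, 62, 64, 68, 92}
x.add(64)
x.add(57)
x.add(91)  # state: {3, 5, 6, 55, 57, 62, 64, 68, 91, 92}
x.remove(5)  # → {3, 6, 55, 57, 62, 64, 68, 91, 92}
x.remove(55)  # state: {3, 6, 57, 62, 64, 68, 91, 92}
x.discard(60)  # {3, 6, 57, 62, 64, 68, 91, 92}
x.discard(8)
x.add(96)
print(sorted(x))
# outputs [3, 6, 57, 62, 64, 68, 91, 92, 96]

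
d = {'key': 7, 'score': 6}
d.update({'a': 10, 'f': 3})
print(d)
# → {'key': 7, 'score': 6, 'a': 10, 'f': 3}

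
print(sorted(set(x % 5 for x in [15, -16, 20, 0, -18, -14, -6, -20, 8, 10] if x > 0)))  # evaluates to [0, 3]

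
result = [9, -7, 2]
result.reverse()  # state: [2, -7, 9]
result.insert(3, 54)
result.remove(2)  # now [-7, 9, 54]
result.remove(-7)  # [9, 54]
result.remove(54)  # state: [9]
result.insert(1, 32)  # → [9, 32]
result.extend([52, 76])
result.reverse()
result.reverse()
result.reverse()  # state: [76, 52, 32, 9]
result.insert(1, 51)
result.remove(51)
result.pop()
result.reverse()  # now [32, 52, 76]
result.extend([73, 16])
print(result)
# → [32, 52, 76, 73, 16]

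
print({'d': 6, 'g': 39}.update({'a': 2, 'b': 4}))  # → None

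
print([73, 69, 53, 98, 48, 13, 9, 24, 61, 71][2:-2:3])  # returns [53, 13]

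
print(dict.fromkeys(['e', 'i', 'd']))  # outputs {'e': None, 'i': None, 'd': None}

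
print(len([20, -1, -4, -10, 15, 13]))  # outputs 6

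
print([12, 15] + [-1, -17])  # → [12, 15, -1, -17]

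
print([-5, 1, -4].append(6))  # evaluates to None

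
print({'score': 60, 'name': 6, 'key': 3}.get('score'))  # 60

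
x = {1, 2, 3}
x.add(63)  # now {1, 2, 3, 63}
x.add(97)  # {1, 2, 3, 63, 97}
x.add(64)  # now {1, 2, 3, 63, 64, 97}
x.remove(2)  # {1, 3, 63, 64, 97}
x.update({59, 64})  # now {1, 3, 59, 63, 64, 97}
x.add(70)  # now {1, 3, 59, 63, 64, 70, 97}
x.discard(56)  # {1, 3, 59, 63, 64, 70, 97}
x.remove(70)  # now {1, 3, 59, 63, 64, 97}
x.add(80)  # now {1, 3, 59, 63, 64, 80, 97}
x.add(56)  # {1, 3, 56, 59, 63, 64, 80, 97}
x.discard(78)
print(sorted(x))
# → [1, 3, 56, 59, 63, 64, 80, 97]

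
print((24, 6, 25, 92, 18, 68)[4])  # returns 18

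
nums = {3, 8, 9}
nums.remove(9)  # {3, 8}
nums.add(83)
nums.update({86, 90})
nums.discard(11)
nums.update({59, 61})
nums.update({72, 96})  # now {3, 8, 59, 61, 72, 83, 86, 90, 96}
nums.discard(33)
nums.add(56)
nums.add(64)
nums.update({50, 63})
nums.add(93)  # {3, 8, 50, 56, 59, 61, 63, 64, 72, 83, 86, 90, 93, 96}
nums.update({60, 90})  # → {3, 8, 50, 56, 59, 60, 61, 63, 64, 72, 83, 86, 90, 93, 96}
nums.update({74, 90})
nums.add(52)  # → {3, 8, 50, 52, 56, 59, 60, 61, 63, 64, 72, 74, 83, 86, 90, 93, 96}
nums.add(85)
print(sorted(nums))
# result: [3, 8, 50, 52, 56, 59, 60, 61, 63, 64, 72, 74, 83, 85, 86, 90, 93, 96]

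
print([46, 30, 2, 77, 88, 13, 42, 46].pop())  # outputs 46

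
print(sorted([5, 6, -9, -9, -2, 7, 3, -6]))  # [-9, -9, -6, -2, 3, 5, 6, 7]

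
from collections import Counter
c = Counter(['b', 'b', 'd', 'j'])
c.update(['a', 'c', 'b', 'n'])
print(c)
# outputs Counter({'b': 3, 'd': 1, 'j': 1, 'a': 1, 'c': 1, 'n': 1})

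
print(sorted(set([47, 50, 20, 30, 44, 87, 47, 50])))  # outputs [20, 30, 44, 47, 50, 87]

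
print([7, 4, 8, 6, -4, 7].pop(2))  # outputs 8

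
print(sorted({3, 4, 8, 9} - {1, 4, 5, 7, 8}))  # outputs [3, 9]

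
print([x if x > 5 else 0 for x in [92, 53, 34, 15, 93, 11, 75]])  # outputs [92, 53, 34, 15, 93, 11, 75]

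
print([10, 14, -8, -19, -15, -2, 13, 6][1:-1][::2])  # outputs [14, -19, -2]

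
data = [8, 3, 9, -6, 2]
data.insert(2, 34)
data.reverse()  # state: [2, -6, 9, 34, 3, 8]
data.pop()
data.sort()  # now [-6, 2, 3, 9, 34]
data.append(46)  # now [-6, 2, 3, 9, 34, 46]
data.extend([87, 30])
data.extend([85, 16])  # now [-6, 2, 3, 9, 34, 46, 87, 30, 85, 16]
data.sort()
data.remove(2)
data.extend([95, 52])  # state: [-6, 3, 9, 16, 30, 34, 46, 85, 87, 95, 52]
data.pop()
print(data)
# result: [-6, 3, 9, 16, 30, 34, 46, 85, 87, 95]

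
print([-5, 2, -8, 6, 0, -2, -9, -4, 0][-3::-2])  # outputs [-9, 0, -8, -5]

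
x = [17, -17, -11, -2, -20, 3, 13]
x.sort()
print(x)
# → [-20, -17, -11, -2, 3, 13, 17]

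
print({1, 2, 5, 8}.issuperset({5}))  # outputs True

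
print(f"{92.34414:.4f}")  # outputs 92.3441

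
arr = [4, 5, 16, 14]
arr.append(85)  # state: [4, 5, 16, 14, 85]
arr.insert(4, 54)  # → [4, 5, 16, 14, 54, 85]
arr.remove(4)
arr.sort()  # [5, 14, 16, 54, 85]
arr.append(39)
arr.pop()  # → 39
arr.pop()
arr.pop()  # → 54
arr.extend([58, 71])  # [5, 14, 16, 58, 71]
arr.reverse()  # [71, 58, 16, 14, 5]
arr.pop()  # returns 5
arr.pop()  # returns 14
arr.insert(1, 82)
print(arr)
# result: [71, 82, 58, 16]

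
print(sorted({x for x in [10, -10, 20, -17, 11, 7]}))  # [-17, -10, 7, 10, 11, 20]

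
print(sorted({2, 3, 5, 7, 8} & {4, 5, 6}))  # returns [5]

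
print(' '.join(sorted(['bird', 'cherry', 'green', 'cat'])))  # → bird cat cherry green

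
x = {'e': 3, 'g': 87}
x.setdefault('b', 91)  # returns 91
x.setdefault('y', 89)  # 89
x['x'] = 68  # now {'e': 3, 'g': 87, 'b': 91, 'y': 89, 'x': 68}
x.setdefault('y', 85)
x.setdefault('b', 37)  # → 91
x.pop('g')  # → 87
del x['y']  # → {'e': 3, 'b': 91, 'x': 68}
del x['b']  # {'e': 3, 'x': 68}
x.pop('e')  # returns 3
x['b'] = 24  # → {'x': 68, 'b': 24}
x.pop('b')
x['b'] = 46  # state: {'x': 68, 'b': 46}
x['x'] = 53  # {'x': 53, 'b': 46}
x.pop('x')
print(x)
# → {'b': 46}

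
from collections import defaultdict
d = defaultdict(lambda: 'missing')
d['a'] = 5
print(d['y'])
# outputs missing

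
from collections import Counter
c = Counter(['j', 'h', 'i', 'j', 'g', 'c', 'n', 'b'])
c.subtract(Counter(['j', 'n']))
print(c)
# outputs Counter({'j': 1, 'h': 1, 'i': 1, 'g': 1, 'c': 1, 'b': 1, 'n': 0})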